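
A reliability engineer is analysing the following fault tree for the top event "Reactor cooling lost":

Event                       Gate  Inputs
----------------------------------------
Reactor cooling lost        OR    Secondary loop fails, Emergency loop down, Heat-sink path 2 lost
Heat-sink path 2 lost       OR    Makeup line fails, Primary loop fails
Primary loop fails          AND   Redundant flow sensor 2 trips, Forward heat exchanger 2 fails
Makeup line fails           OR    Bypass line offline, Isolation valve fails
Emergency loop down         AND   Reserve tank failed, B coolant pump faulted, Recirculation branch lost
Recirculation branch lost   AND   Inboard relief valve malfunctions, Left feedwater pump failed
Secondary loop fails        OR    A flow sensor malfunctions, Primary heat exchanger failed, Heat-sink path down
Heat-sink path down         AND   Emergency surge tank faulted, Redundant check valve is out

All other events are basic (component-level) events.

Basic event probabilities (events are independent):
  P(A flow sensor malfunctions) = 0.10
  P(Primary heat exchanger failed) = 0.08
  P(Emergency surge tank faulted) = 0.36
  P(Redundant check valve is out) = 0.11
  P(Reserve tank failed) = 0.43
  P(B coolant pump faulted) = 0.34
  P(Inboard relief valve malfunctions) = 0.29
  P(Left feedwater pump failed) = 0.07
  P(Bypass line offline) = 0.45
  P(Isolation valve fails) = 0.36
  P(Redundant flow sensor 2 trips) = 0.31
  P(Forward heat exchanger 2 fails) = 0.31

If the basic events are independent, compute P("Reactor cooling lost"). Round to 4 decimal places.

P(Heat-sink path down) [AND] = 0.36 × 0.11 = 0.039600
P(Secondary loop fails) [OR] = 1 − (1−0.10) × (1−0.08) × (1−0.039600) = 0.204789
P(Recirculation branch lost) [AND] = 0.29 × 0.07 = 0.020300
P(Emergency loop down) [AND] = 0.43 × 0.34 × 0.020300 = 0.002968
P(Makeup line fails) [OR] = 1 − (1−0.45) × (1−0.36) = 0.648000
P(Primary loop fails) [AND] = 0.31 × 0.31 = 0.096100
P(Heat-sink path 2 lost) [OR] = 1 − (1−0.648000) × (1−0.096100) = 0.681827
P(Reactor cooling lost) [OR] = 1 − (1−0.204789) × (1−0.002968) × (1−0.681827) = 0.747736
Rounded to 4 decimal places: P(Reactor cooling lost) ≈ 0.7477.

0.7477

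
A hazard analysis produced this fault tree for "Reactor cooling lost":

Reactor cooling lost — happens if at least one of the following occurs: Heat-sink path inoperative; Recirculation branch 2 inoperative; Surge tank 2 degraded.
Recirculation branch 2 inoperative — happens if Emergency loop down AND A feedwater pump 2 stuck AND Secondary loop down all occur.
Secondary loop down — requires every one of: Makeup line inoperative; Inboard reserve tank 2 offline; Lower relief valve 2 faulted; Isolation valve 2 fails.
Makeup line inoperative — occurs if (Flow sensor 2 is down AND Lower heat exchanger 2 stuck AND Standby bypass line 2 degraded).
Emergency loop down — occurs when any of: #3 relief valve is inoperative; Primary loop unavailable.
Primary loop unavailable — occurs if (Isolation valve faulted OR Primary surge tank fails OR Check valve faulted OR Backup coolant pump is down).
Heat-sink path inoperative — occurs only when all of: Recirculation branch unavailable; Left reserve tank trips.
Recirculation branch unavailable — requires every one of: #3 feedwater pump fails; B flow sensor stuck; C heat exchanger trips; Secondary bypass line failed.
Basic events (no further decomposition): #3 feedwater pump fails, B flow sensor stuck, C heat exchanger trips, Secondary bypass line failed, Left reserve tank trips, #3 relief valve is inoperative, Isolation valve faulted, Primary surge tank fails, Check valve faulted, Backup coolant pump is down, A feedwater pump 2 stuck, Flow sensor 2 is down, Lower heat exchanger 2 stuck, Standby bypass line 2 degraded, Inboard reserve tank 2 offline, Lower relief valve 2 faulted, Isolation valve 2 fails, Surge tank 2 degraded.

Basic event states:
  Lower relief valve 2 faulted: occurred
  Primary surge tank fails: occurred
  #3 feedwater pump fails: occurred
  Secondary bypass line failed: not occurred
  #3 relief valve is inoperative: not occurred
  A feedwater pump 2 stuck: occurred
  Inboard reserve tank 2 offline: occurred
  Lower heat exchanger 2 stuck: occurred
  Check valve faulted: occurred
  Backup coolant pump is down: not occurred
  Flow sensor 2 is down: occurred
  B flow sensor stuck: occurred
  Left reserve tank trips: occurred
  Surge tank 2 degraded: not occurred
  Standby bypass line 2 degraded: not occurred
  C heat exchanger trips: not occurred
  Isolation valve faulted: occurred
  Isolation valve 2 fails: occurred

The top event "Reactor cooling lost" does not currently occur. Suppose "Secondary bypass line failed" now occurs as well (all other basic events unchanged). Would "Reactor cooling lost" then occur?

Counterfactual: set "Secondary bypass line failed" to occurred.
Recirculation branch unavailable [AND]: #3 feedwater pump fails=occurs, B flow sensor stuck=occurs, C heat exchanger trips=not, Secondary bypass line failed=occurs → not all inputs occur → does not occur.
Heat-sink path inoperative [AND]: Recirculation branch unavailable=not, Left reserve tank trips=occurs → not all inputs occur → does not occur.
Primary loop unavailable [OR]: Isolation valve faulted=occurs, Primary surge tank fails=occurs, Check valve faulted=occurs, Backup coolant pump is down=not → at least one input occurs → occurs.
Emergency loop down [OR]: #3 relief valve is inoperative=not, Primary loop unavailable=occurs → at least one input occurs → occurs.
Makeup line inoperative [AND]: Flow sensor 2 is down=occurs, Lower heat exchanger 2 stuck=occurs, Standby bypass line 2 degraded=not → not all inputs occur → does not occur.
Secondary loop down [AND]: Makeup line inoperative=not, Inboard reserve tank 2 offline=occurs, Lower relief valve 2 faulted=occurs, Isolation valve 2 fails=occurs → not all inputs occur → does not occur.
Recirculation branch 2 inoperative [AND]: Emergency loop down=occurs, A feedwater pump 2 stuck=occurs, Secondary loop down=not → not all inputs occur → does not occur.
Reactor cooling lost [OR]: Heat-sink path inoperative=not, Recirculation branch 2 inoperative=not, Surge tank 2 degraded=not → no input occurs → does not occur.

No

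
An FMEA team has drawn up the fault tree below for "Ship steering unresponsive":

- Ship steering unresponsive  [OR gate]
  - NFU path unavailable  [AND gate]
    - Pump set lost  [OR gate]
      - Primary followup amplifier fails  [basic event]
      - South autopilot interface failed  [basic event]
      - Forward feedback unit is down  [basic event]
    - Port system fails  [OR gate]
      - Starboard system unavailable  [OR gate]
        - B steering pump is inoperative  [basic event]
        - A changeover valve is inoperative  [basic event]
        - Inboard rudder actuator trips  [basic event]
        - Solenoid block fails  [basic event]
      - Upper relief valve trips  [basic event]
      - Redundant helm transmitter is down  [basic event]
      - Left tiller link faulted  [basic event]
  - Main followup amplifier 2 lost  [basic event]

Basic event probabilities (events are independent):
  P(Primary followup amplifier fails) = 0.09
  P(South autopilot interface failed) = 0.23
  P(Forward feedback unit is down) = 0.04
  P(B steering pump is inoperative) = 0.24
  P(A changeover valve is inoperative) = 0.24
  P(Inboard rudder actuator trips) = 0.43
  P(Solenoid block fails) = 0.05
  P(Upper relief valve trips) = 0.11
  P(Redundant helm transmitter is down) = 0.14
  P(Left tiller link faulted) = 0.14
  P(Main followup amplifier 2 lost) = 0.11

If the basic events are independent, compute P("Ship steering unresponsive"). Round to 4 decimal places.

0.3413

P(Pump set lost) [OR] = 1 − (1−0.09) × (1−0.23) × (1−0.04) = 0.327328
P(Starboard system unavailable) [OR] = 1 − (1−0.24) × (1−0.24) × (1−0.43) × (1−0.05) = 0.687230
P(Port system fails) [OR] = 1 − (1−0.687230) × (1−0.11) × (1−0.14) × (1−0.14) = 0.794121
P(NFU path unavailable) [AND] = 0.327328 × 0.794121 = 0.259938
P(Ship steering unresponsive) [OR] = 1 − (1−0.259938) × (1−0.11) = 0.341345
Rounded to 4 decimal places: P(Ship steering unresponsive) ≈ 0.3413.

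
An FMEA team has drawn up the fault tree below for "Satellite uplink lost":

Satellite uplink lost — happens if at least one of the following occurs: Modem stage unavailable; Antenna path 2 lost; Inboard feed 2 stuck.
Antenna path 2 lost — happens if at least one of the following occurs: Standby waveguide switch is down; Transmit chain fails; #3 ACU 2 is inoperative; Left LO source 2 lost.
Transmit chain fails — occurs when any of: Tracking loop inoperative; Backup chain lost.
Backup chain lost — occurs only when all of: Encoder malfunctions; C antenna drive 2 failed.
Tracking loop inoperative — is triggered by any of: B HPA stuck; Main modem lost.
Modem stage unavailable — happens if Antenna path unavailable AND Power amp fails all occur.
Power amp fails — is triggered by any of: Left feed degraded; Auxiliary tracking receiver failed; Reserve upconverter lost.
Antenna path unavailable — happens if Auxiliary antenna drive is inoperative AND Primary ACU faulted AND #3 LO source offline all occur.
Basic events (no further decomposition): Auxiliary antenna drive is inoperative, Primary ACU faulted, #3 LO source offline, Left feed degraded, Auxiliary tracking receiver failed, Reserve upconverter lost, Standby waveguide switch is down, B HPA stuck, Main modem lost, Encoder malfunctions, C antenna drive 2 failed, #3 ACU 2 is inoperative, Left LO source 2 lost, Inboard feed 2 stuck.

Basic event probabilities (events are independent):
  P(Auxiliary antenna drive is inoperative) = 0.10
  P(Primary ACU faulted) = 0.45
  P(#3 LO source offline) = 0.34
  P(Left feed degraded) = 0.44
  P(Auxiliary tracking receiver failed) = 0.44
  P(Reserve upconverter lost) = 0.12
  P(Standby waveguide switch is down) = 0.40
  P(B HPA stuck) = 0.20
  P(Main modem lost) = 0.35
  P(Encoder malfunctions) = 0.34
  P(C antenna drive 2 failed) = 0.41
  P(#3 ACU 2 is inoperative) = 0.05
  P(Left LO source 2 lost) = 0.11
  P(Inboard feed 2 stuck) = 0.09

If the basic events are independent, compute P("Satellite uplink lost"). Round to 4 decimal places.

0.7957

P(Antenna path unavailable) [AND] = 0.10 × 0.45 × 0.34 = 0.015300
P(Power amp fails) [OR] = 1 − (1−0.44) × (1−0.44) × (1−0.12) = 0.724032
P(Modem stage unavailable) [AND] = 0.015300 × 0.724032 = 0.011078
P(Tracking loop inoperative) [OR] = 1 − (1−0.20) × (1−0.35) = 0.480000
P(Backup chain lost) [AND] = 0.34 × 0.41 = 0.139400
P(Transmit chain fails) [OR] = 1 − (1−0.480000) × (1−0.139400) = 0.552488
P(Antenna path 2 lost) [OR] = 1 − (1−0.40) × (1−0.552488) × (1−0.05) × (1−0.11) = 0.772977
P(Satellite uplink lost) [OR] = 1 − (1−0.011078) × (1−0.772977) × (1−0.09) = 0.795698
Rounded to 4 decimal places: P(Satellite uplink lost) ≈ 0.7957.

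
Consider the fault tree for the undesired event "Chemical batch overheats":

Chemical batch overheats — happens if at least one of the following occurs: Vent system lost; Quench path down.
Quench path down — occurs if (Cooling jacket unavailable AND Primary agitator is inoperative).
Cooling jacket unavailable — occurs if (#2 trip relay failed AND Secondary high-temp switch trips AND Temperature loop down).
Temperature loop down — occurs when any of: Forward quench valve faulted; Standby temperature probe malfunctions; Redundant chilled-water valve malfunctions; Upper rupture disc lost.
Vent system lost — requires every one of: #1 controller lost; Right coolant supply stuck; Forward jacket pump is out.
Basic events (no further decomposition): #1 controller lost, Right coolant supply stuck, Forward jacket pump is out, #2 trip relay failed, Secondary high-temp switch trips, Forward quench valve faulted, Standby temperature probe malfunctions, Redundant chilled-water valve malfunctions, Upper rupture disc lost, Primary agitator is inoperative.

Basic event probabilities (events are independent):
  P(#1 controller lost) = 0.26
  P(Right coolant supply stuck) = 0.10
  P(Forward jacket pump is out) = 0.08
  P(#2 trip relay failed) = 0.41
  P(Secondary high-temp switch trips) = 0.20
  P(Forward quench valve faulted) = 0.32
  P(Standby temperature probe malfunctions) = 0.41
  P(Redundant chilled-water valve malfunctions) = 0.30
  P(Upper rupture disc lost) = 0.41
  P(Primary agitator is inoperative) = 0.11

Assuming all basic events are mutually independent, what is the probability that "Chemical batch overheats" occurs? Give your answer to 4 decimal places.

P(Vent system lost) [AND] = 0.26 × 0.10 × 0.08 = 0.002080
P(Temperature loop down) [OR] = 1 − (1−0.32) × (1−0.41) × (1−0.30) × (1−0.41) = 0.834304
P(Cooling jacket unavailable) [AND] = 0.41 × 0.20 × 0.834304 = 0.068413
P(Quench path down) [AND] = 0.068413 × 0.11 = 0.007525
P(Chemical batch overheats) [OR] = 1 − (1−0.002080) × (1−0.007525) = 0.009589
Rounded to 4 decimal places: P(Chemical batch overheats) ≈ 0.0096.

0.0096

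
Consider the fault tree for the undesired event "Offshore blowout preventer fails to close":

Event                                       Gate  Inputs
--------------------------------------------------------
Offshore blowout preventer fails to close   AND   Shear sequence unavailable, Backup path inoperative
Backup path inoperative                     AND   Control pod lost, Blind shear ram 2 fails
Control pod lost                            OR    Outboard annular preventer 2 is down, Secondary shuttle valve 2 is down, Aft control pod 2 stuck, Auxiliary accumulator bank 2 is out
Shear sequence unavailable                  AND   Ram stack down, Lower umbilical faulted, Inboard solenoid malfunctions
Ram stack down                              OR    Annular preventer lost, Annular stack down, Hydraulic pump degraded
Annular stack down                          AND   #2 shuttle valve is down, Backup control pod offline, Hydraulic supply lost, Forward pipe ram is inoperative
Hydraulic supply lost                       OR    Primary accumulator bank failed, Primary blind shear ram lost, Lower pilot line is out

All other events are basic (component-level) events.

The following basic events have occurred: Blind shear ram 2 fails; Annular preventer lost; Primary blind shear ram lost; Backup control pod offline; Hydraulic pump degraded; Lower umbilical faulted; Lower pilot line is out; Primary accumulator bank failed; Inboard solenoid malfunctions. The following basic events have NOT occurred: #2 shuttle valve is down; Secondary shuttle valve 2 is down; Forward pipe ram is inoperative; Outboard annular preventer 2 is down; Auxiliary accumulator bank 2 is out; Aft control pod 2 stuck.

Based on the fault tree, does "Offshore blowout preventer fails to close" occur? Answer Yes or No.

No

Hydraulic supply lost [OR]: Primary accumulator bank failed=occurs, Primary blind shear ram lost=occurs, Lower pilot line is out=occurs → at least one input occurs → occurs.
Annular stack down [AND]: #2 shuttle valve is down=not, Backup control pod offline=occurs, Hydraulic supply lost=occurs, Forward pipe ram is inoperative=not → not all inputs occur → does not occur.
Ram stack down [OR]: Annular preventer lost=occurs, Annular stack down=not, Hydraulic pump degraded=occurs → at least one input occurs → occurs.
Shear sequence unavailable [AND]: Ram stack down=occurs, Lower umbilical faulted=occurs, Inboard solenoid malfunctions=occurs → all inputs occur → occurs.
Control pod lost [OR]: Outboard annular preventer 2 is down=not, Secondary shuttle valve 2 is down=not, Aft control pod 2 stuck=not, Auxiliary accumulator bank 2 is out=not → no input occurs → does not occur.
Backup path inoperative [AND]: Control pod lost=not, Blind shear ram 2 fails=occurs → not all inputs occur → does not occur.
Offshore blowout preventer fails to close [AND]: Shear sequence unavailable=occurs, Backup path inoperative=not → not all inputs occur → does not occur.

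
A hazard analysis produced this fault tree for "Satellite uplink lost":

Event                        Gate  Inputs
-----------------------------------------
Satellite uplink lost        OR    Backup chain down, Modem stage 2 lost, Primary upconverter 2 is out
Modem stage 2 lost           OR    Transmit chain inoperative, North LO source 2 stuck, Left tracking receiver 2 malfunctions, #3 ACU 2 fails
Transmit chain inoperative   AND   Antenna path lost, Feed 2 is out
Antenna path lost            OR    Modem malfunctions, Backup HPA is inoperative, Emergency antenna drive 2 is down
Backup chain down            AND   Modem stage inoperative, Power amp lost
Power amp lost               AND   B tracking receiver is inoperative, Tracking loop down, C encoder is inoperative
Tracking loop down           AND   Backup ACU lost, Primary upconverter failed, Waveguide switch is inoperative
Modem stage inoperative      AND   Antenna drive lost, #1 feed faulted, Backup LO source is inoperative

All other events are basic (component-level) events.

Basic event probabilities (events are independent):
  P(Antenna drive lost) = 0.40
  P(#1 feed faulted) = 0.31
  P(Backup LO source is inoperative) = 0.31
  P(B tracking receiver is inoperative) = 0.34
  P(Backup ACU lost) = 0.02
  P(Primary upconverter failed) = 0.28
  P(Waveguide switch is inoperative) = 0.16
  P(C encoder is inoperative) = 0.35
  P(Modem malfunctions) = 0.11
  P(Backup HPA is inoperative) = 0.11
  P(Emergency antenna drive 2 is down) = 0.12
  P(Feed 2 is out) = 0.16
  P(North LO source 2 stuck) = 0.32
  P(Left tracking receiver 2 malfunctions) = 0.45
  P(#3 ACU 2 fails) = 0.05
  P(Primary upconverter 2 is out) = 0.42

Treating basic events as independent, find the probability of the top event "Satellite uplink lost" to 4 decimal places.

0.8039

P(Modem stage inoperative) [AND] = 0.40 × 0.31 × 0.31 = 0.038440
P(Tracking loop down) [AND] = 0.02 × 0.28 × 0.16 = 0.000896
P(Power amp lost) [AND] = 0.34 × 0.000896 × 0.35 = 0.000107
P(Backup chain down) [AND] = 0.038440 × 0.000107 = 0.000004
P(Antenna path lost) [OR] = 1 − (1−0.11) × (1−0.11) × (1−0.12) = 0.302952
P(Transmit chain inoperative) [AND] = 0.302952 × 0.16 = 0.048472
P(Modem stage 2 lost) [OR] = 1 − (1−0.048472) × (1−0.32) × (1−0.45) × (1−0.05) = 0.661922
P(Satellite uplink lost) [OR] = 1 − (1−0.000004) × (1−0.661922) × (1−0.42) = 0.803916
Rounded to 4 decimal places: P(Satellite uplink lost) ≈ 0.8039.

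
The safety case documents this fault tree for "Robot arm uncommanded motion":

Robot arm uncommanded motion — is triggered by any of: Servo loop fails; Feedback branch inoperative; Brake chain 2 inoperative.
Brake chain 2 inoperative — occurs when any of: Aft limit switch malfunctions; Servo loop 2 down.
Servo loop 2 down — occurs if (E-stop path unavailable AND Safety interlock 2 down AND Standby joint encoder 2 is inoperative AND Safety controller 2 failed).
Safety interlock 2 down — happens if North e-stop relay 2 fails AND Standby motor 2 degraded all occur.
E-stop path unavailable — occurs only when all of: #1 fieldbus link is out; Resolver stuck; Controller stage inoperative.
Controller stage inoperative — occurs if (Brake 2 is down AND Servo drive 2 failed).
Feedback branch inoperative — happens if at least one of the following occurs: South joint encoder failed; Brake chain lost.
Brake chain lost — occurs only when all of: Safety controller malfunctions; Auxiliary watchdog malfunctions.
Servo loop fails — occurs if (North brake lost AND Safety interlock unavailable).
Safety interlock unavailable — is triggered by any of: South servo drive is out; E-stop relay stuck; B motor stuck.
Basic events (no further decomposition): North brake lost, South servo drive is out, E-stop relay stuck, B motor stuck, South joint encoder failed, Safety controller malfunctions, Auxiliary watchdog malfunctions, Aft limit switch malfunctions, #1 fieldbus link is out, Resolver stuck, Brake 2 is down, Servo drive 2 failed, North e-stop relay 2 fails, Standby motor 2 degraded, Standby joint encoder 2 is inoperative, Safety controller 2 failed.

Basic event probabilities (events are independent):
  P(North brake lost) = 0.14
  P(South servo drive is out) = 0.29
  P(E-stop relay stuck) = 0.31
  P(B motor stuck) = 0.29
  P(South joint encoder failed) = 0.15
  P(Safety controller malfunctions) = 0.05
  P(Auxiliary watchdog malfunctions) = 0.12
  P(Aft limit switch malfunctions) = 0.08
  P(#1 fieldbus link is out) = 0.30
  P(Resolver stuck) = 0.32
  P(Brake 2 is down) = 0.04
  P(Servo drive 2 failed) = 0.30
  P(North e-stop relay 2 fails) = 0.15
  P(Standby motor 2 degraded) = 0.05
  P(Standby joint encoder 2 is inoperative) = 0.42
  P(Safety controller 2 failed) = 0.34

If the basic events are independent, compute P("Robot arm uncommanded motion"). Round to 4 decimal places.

P(Safety interlock unavailable) [OR] = 1 − (1−0.29) × (1−0.31) × (1−0.29) = 0.652171
P(Servo loop fails) [AND] = 0.14 × 0.652171 = 0.091304
P(Brake chain lost) [AND] = 0.05 × 0.12 = 0.006000
P(Feedback branch inoperative) [OR] = 1 − (1−0.15) × (1−0.006000) = 0.155100
P(Controller stage inoperative) [AND] = 0.04 × 0.30 = 0.012000
P(E-stop path unavailable) [AND] = 0.30 × 0.32 × 0.012000 = 0.001152
P(Safety interlock 2 down) [AND] = 0.15 × 0.05 = 0.007500
P(Servo loop 2 down) [AND] = 0.001152 × 0.007500 × 0.42 × 0.34 = 0.000001
P(Brake chain 2 inoperative) [OR] = 1 − (1−0.08) × (1−0.000001) = 0.080001
P(Robot arm uncommanded motion) [OR] = 1 − (1−0.091304) × (1−0.155100) × (1−0.080001) = 0.293664
Rounded to 4 decimal places: P(Robot arm uncommanded motion) ≈ 0.2937.

0.2937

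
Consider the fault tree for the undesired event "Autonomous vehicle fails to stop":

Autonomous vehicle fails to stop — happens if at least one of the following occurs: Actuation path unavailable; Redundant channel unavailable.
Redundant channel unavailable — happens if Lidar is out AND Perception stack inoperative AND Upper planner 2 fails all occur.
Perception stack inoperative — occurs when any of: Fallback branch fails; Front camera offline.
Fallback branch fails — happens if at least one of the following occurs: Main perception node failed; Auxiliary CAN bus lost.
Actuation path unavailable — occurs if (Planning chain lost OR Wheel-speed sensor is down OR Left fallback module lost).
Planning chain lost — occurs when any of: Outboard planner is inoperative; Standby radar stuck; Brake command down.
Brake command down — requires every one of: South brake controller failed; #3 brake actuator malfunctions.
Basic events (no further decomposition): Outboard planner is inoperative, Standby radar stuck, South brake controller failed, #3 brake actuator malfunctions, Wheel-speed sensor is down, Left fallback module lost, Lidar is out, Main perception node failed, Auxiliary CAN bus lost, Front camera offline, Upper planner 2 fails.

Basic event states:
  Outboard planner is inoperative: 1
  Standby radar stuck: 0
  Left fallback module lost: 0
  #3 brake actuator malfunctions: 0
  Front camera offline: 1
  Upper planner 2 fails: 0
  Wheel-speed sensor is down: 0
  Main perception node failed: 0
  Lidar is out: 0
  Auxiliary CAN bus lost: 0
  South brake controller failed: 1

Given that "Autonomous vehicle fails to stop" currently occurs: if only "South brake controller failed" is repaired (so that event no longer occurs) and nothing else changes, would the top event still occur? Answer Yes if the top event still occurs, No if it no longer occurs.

Counterfactual: set "South brake controller failed" to not occurred.
Brake command down [AND]: South brake controller failed=not, #3 brake actuator malfunctions=not → not all inputs occur → does not occur.
Planning chain lost [OR]: Outboard planner is inoperative=occurs, Standby radar stuck=not, Brake command down=not → at least one input occurs → occurs.
Actuation path unavailable [OR]: Planning chain lost=occurs, Wheel-speed sensor is down=not, Left fallback module lost=not → at least one input occurs → occurs.
Fallback branch fails [OR]: Main perception node failed=not, Auxiliary CAN bus lost=not → no input occurs → does not occur.
Perception stack inoperative [OR]: Fallback branch fails=not, Front camera offline=occurs → at least one input occurs → occurs.
Redundant channel unavailable [AND]: Lidar is out=not, Perception stack inoperative=occurs, Upper planner 2 fails=not → not all inputs occur → does not occur.
Autonomous vehicle fails to stop [OR]: Actuation path unavailable=occurs, Redundant channel unavailable=not → at least one input occurs → occurs.

Yes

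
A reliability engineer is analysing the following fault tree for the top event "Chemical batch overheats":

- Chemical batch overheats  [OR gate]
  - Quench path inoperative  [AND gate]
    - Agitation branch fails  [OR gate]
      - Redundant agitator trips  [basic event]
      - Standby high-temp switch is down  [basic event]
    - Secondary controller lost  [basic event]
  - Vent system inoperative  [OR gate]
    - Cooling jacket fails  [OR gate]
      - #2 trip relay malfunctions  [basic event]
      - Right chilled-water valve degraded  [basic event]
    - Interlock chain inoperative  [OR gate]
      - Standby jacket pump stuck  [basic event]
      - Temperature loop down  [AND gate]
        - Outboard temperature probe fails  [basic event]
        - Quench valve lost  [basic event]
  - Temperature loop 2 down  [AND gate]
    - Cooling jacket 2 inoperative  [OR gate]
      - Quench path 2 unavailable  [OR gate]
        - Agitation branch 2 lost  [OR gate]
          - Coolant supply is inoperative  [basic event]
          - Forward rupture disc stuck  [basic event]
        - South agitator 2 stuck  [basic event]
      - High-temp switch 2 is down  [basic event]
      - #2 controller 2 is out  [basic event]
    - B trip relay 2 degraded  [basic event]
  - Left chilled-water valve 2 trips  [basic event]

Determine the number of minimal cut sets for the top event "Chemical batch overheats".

Agitation branch fails [OR]: union of children's cut sets → 2 cut set(s).
Quench path inoperative [AND]: one cut set from each child combined → 2 × 1 = 2 cut set(s).
Cooling jacket fails [OR]: union of children's cut sets → 2 cut set(s).
Temperature loop down [AND]: one cut set from each child combined → 1 × 1 = 1 cut set(s).
Interlock chain inoperative [OR]: union of children's cut sets → 2 cut set(s).
Vent system inoperative [OR]: union of children's cut sets → 4 cut set(s).
Agitation branch 2 lost [OR]: union of children's cut sets → 2 cut set(s).
Quench path 2 unavailable [OR]: union of children's cut sets → 3 cut set(s).
Cooling jacket 2 inoperative [OR]: union of children's cut sets → 5 cut set(s).
Temperature loop 2 down [AND]: one cut set from each child combined → 5 × 1 = 5 cut set(s).
Chemical batch overheats [OR]: union of children's cut sets → 12 cut set(s).

12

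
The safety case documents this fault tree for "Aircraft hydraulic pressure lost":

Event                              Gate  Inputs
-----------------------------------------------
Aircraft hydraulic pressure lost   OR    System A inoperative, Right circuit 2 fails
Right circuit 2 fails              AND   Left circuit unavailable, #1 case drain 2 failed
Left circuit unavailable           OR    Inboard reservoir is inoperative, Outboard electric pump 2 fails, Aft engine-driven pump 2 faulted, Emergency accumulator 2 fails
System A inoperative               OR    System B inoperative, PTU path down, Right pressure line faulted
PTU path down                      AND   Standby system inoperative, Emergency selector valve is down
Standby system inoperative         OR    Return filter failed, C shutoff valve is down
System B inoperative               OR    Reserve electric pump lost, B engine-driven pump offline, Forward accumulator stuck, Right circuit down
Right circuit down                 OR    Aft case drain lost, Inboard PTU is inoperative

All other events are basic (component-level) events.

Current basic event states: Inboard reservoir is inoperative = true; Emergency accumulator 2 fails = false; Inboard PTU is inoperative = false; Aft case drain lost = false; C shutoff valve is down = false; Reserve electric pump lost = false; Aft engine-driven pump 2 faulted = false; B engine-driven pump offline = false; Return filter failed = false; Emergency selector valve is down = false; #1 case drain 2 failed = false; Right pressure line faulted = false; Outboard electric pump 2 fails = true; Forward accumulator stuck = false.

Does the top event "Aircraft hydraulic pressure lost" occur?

No

Right circuit down [OR]: Aft case drain lost=not, Inboard PTU is inoperative=not → no input occurs → does not occur.
System B inoperative [OR]: Reserve electric pump lost=not, B engine-driven pump offline=not, Forward accumulator stuck=not, Right circuit down=not → no input occurs → does not occur.
Standby system inoperative [OR]: Return filter failed=not, C shutoff valve is down=not → no input occurs → does not occur.
PTU path down [AND]: Standby system inoperative=not, Emergency selector valve is down=not → not all inputs occur → does not occur.
System A inoperative [OR]: System B inoperative=not, PTU path down=not, Right pressure line faulted=not → no input occurs → does not occur.
Left circuit unavailable [OR]: Inboard reservoir is inoperative=occurs, Outboard electric pump 2 fails=occurs, Aft engine-driven pump 2 faulted=not, Emergency accumulator 2 fails=not → at least one input occurs → occurs.
Right circuit 2 fails [AND]: Left circuit unavailable=occurs, #1 case drain 2 failed=not → not all inputs occur → does not occur.
Aircraft hydraulic pressure lost [OR]: System A inoperative=not, Right circuit 2 fails=not → no input occurs → does not occur.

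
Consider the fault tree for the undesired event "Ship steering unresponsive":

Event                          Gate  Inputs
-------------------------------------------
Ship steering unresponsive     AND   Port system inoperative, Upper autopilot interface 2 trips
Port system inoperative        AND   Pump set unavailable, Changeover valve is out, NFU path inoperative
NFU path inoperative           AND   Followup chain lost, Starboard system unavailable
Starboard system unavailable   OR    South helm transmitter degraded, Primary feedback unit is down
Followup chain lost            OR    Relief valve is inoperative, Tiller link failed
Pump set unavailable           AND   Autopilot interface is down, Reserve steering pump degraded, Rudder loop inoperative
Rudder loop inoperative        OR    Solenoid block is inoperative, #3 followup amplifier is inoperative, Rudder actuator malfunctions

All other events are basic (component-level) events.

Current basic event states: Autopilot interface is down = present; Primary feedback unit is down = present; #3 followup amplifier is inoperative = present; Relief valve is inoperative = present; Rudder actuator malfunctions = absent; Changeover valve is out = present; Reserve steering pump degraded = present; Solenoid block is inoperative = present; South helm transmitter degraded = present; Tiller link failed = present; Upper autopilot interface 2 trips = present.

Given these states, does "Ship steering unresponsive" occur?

Rudder loop inoperative [OR]: Solenoid block is inoperative=occurs, #3 followup amplifier is inoperative=occurs, Rudder actuator malfunctions=not → at least one input occurs → occurs.
Pump set unavailable [AND]: Autopilot interface is down=occurs, Reserve steering pump degraded=occurs, Rudder loop inoperative=occurs → all inputs occur → occurs.
Followup chain lost [OR]: Relief valve is inoperative=occurs, Tiller link failed=occurs → at least one input occurs → occurs.
Starboard system unavailable [OR]: South helm transmitter degraded=occurs, Primary feedback unit is down=occurs → at least one input occurs → occurs.
NFU path inoperative [AND]: Followup chain lost=occurs, Starboard system unavailable=occurs → all inputs occur → occurs.
Port system inoperative [AND]: Pump set unavailable=occurs, Changeover valve is out=occurs, NFU path inoperative=occurs → all inputs occur → occurs.
Ship steering unresponsive [AND]: Port system inoperative=occurs, Upper autopilot interface 2 trips=occurs → all inputs occur → occurs.

Yes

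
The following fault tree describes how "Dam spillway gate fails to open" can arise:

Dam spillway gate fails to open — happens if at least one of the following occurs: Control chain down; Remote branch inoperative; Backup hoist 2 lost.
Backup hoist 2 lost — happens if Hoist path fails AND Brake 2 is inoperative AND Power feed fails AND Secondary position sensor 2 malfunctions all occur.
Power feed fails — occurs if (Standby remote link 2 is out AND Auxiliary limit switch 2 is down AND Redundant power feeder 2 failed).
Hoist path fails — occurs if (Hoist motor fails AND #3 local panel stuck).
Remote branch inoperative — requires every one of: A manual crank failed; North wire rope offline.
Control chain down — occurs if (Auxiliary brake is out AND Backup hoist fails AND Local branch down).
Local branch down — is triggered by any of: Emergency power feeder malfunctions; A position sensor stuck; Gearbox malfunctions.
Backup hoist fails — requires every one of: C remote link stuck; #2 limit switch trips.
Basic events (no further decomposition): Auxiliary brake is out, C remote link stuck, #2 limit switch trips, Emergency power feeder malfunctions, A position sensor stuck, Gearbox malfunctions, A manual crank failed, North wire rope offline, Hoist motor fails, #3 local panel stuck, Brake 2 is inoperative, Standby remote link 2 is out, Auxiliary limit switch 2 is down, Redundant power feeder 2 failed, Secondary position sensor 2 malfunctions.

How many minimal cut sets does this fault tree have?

5

Backup hoist fails [AND]: one cut set from each child combined → 1 × 1 = 1 cut set(s).
Local branch down [OR]: union of children's cut sets → 3 cut set(s).
Control chain down [AND]: one cut set from each child combined → 1 × 1 × 3 = 3 cut set(s).
Remote branch inoperative [AND]: one cut set from each child combined → 1 × 1 = 1 cut set(s).
Hoist path fails [AND]: one cut set from each child combined → 1 × 1 = 1 cut set(s).
Power feed fails [AND]: one cut set from each child combined → 1 × 1 × 1 = 1 cut set(s).
Backup hoist 2 lost [AND]: one cut set from each child combined → 1 × 1 × 1 × 1 = 1 cut set(s).
Dam spillway gate fails to open [OR]: union of children's cut sets → 5 cut set(s).
Minimal cut sets: {#2 limit switch trips, Auxiliary brake is out, C remote link stuck, Emergency power feeder malfunctions}; {#2 limit switch trips, A position sensor stuck, Auxiliary brake is out, C remote link stuck}; {#2 limit switch trips, Auxiliary brake is out, C remote link stuck, Gearbox malfunctions}; {A manual crank failed, North wire rope offline}; {#3 local panel stuck, Auxiliary limit switch 2 is down, Brake 2 is inoperative, Hoist motor fails, Redundant power feeder 2 failed, Secondary position sensor 2 malfunctions, Standby remote link 2 is out}.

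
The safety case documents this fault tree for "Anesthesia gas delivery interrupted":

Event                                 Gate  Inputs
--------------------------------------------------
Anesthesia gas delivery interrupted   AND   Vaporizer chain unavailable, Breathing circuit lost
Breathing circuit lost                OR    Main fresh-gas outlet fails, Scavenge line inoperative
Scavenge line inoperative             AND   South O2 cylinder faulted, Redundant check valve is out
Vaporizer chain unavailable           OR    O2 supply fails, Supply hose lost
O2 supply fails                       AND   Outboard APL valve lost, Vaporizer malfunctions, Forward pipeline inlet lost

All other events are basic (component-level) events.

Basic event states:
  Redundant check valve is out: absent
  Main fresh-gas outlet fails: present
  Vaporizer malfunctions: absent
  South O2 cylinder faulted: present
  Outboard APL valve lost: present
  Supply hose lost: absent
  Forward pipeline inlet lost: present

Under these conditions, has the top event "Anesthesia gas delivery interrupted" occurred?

No

O2 supply fails [AND]: Outboard APL valve lost=occurs, Vaporizer malfunctions=not, Forward pipeline inlet lost=occurs → not all inputs occur → does not occur.
Vaporizer chain unavailable [OR]: O2 supply fails=not, Supply hose lost=not → no input occurs → does not occur.
Scavenge line inoperative [AND]: South O2 cylinder faulted=occurs, Redundant check valve is out=not → not all inputs occur → does not occur.
Breathing circuit lost [OR]: Main fresh-gas outlet fails=occurs, Scavenge line inoperative=not → at least one input occurs → occurs.
Anesthesia gas delivery interrupted [AND]: Vaporizer chain unavailable=not, Breathing circuit lost=occurs → not all inputs occur → does not occur.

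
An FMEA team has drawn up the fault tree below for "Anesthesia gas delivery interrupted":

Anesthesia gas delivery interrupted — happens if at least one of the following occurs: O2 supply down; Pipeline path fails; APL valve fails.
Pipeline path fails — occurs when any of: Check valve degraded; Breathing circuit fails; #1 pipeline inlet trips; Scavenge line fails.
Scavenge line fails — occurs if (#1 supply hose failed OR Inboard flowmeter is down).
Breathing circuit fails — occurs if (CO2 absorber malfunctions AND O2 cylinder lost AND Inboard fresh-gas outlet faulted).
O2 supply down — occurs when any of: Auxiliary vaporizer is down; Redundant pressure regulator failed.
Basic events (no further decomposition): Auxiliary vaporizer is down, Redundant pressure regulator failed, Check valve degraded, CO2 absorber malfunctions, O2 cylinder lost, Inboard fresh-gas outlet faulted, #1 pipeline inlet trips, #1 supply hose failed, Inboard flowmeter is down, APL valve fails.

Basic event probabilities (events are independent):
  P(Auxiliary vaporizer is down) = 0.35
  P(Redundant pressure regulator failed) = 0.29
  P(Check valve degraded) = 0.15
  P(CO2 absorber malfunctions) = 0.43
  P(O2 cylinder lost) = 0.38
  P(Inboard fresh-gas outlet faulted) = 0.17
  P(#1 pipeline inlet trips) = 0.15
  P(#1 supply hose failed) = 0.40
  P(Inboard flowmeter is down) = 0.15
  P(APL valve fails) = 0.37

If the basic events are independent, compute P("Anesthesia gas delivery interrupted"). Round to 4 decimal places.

P(O2 supply down) [OR] = 1 − (1−0.35) × (1−0.29) = 0.538500
P(Breathing circuit fails) [AND] = 0.43 × 0.38 × 0.17 = 0.027778
P(Scavenge line fails) [OR] = 1 − (1−0.40) × (1−0.15) = 0.490000
P(Pipeline path fails) [OR] = 1 − (1−0.15) × (1−0.027778) × (1−0.15) × (1−0.490000) = 0.641760
P(Anesthesia gas delivery interrupted) [OR] = 1 − (1−0.538500) × (1−0.641760) × (1−0.37) = 0.895844
Rounded to 4 decimal places: P(Anesthesia gas delivery interrupted) ≈ 0.8958.

0.8958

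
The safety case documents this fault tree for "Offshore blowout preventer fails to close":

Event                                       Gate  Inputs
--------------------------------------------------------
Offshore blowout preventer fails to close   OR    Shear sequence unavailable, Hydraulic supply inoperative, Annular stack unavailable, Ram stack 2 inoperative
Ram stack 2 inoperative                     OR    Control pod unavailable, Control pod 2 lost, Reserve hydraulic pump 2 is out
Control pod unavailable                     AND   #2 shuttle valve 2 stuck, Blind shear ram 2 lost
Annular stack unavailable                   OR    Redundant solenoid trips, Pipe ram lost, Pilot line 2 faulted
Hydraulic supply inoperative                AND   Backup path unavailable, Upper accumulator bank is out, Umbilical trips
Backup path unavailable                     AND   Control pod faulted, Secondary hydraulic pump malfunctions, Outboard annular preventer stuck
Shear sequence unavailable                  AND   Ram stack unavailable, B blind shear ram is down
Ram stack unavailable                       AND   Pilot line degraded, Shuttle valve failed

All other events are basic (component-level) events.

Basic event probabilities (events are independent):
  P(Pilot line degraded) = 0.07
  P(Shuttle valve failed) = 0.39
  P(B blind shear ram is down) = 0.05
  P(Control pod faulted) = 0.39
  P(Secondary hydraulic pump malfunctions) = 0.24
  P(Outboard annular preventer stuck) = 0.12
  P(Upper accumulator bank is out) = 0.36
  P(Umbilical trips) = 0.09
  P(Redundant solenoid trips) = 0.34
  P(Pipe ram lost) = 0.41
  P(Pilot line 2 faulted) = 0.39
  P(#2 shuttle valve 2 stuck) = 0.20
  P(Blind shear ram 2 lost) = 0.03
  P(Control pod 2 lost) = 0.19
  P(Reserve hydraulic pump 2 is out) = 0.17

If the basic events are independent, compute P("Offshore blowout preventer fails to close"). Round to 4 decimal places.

0.8415

P(Ram stack unavailable) [AND] = 0.07 × 0.39 = 0.027300
P(Shear sequence unavailable) [AND] = 0.027300 × 0.05 = 0.001365
P(Backup path unavailable) [AND] = 0.39 × 0.24 × 0.12 = 0.011232
P(Hydraulic supply inoperative) [AND] = 0.011232 × 0.36 × 0.09 = 0.000364
P(Annular stack unavailable) [OR] = 1 − (1−0.34) × (1−0.41) × (1−0.39) = 0.762466
P(Control pod unavailable) [AND] = 0.20 × 0.03 = 0.006000
P(Ram stack 2 inoperative) [OR] = 1 − (1−0.006000) × (1−0.19) × (1−0.17) = 0.331734
P(Offshore blowout preventer fails to close) [OR] = 1 − (1−0.001365) × (1−0.000364) × (1−0.762466) × (1−0.331734) = 0.841538
Rounded to 4 decimal places: P(Offshore blowout preventer fails to close) ≈ 0.8415.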